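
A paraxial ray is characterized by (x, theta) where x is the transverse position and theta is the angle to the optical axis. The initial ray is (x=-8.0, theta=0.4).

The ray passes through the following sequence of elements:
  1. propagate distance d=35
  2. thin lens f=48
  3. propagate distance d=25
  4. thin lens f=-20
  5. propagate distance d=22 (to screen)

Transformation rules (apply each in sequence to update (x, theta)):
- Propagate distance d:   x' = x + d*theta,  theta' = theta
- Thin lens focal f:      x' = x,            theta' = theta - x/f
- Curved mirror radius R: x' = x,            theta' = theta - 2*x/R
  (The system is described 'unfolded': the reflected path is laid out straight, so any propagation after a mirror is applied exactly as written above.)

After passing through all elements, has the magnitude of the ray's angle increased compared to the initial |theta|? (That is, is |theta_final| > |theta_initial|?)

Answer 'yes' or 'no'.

Initial: x=-8.0000 theta=0.4000
After 1 (propagate distance d=35): x=6.0000 theta=0.4000
After 2 (thin lens f=48): x=6.0000 theta=0.2750
After 3 (propagate distance d=25): x=12.8750 theta=0.2750
After 4 (thin lens f=-20): x=12.8750 theta=147/160 (≈0.9188)
After 5 (propagate distance d=22 (to screen)): x=33.0875 theta=147/160 (≈0.9188)
|theta_initial|=0.4000 |theta_final|=147/160 (≈0.9188) -> increased

Answer: yes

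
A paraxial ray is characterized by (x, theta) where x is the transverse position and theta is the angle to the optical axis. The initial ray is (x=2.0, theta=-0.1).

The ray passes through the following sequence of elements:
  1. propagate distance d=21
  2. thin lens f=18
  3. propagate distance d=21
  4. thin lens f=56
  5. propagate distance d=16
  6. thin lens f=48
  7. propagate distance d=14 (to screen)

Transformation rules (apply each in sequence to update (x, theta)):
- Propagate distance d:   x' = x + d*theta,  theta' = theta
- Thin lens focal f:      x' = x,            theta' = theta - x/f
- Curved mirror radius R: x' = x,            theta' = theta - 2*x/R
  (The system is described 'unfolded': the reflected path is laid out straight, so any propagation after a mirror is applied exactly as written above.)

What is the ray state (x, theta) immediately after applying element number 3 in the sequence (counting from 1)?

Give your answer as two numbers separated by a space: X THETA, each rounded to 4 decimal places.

Initial: x=2.0000 theta=-0.1000
After 1 (propagate distance d=21): x=-0.1000 theta=-0.1000
After 2 (thin lens f=18): x=-0.1000 theta=-17/180 (≈-0.0944)
After 3 (propagate distance d=21): x=-25/12 (≈-2.0833) theta=-17/180 (≈-0.0944)
Rounded to 4 decimal places: x = -2.0833, theta = -0.0944

Answer: -2.0833 -0.0944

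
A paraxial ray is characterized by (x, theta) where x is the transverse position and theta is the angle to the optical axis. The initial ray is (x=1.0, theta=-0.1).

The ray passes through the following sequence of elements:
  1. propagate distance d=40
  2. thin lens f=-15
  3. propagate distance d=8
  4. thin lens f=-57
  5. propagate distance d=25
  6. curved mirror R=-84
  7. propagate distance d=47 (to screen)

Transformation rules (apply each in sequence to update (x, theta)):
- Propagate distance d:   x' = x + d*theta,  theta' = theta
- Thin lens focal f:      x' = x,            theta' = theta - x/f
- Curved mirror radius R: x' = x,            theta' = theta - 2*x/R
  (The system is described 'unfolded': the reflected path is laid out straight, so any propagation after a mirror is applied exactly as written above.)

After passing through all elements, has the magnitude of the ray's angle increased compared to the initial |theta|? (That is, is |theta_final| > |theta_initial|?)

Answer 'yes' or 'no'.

Answer: yes

Derivation:
Initial: x=1.0000 theta=-0.1000
After 1 (propagate distance d=40): x=-3.0000 theta=-0.1000
After 2 (thin lens f=-15): x=-3.0000 theta=-0.3000
After 3 (propagate distance d=8): x=-5.4000 theta=-0.3000
After 4 (thin lens f=-57): x=-5.4000 theta=-15/38 (≈-0.3947)
After 5 (propagate distance d=25): x=-2901/190 (≈-15.2684) theta=-15/38 (≈-0.3947)
After 6 (curved mirror R=-84): x=-2901/190 (≈-15.2684) theta=-2017/2660 (≈-0.7583)
After 7 (propagate distance d=47 (to screen)): x=-7127/140 (≈-50.9071) theta=-2017/2660 (≈-0.7583)
|theta_initial|=0.1000 |theta_final|=2017/2660 (≈0.7583) -> increased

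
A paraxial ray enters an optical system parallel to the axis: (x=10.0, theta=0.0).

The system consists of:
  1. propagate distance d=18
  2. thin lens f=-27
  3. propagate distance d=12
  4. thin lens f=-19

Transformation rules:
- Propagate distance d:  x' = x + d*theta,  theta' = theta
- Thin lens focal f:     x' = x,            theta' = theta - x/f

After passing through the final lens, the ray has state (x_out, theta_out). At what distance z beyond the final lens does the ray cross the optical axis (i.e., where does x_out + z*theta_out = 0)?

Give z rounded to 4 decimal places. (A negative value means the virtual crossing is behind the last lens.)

Answer: -12.7759

Derivation:
Initial: x=10.0000 theta=0.0000
After 1 (propagate distance d=18): x=10.0000 theta=0.0000
After 2 (thin lens f=-27): x=10.0000 theta=10/27 (≈0.3704)
After 3 (propagate distance d=12): x=130/9 (≈14.4444) theta=10/27 (≈0.3704)
After 4 (thin lens f=-19): x=130/9 (≈14.4444) theta=580/513 (≈1.1306)
z_focus = -x_out/theta_out = -(130/9)/(580/513) = -741/58 ≈ -12.7759
Rounded to 4 decimal places: z = -12.7759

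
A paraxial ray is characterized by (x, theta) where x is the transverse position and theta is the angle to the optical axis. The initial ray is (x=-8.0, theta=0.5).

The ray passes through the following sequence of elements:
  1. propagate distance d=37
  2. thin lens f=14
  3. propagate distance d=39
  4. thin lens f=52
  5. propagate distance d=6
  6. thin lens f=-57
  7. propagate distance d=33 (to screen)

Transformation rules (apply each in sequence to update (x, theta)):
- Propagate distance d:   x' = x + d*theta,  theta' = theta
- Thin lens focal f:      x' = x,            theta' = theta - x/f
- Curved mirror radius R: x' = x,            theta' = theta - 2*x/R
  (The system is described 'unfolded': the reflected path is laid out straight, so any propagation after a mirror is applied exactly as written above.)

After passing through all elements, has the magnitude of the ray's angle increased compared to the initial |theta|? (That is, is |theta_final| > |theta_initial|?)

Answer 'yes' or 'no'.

Initial: x=-8.0000 theta=0.5000
After 1 (propagate distance d=37): x=10.5000 theta=0.5000
After 2 (thin lens f=14): x=10.5000 theta=-0.2500
After 3 (propagate distance d=39): x=0.7500 theta=-0.2500
After 4 (thin lens f=52): x=0.7500 theta=-55/208 (≈-0.2644)
After 5 (propagate distance d=6): x=-87/104 (≈-0.8365) theta=-55/208 (≈-0.2644)
After 6 (thin lens f=-57): x=-87/104 (≈-0.8365) theta=-1103/3952 (≈-0.2791)
After 7 (propagate distance d=33 (to screen)): x=-39705/3952 (≈-10.0468) theta=-1103/3952 (≈-0.2791)
|theta_initial|=0.5000 |theta_final|=1103/3952 (≈0.2791) -> not increased

Answer: no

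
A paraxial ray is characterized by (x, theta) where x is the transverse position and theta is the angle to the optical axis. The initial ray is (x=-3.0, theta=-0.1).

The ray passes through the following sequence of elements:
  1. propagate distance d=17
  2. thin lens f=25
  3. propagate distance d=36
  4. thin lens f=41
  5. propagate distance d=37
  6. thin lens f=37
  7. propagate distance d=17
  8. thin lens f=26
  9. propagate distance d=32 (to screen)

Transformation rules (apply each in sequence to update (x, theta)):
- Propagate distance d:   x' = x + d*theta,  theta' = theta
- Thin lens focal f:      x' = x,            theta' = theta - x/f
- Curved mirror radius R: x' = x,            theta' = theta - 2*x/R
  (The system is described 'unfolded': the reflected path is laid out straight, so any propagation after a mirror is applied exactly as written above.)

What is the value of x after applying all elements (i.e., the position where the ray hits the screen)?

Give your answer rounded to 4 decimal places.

Initial: x=-3.0000 theta=-0.1000
After 1 (propagate distance d=17): x=-4.7000 theta=-0.1000
After 2 (thin lens f=25): x=-4.7000 theta=0.0880
After 3 (propagate distance d=36): x=-1.5320 theta=0.0880
After 4 (thin lens f=41): x=-1.5320 theta=257/2050 (≈0.1254)
After 5 (propagate distance d=37): x=15921/5125 (≈3.1065) theta=257/2050 (≈0.1254)
After 6 (thin lens f=37): x=15921/5125 (≈3.1065) theta=383/9250 (≈0.0414)
After 7 (propagate distance d=17): x=289021/75850 (≈3.8104) theta=383/9250 (≈0.0414)
After 8 (thin lens f=26): x=289021/75850 (≈3.8104) theta=-1036827/9860500 (≈-0.1051)
After 9 (propagate distance d=32 (to screen)): x=2197133/4930250 (≈0.4456) theta=-1036827/9860500 (≈-0.1051)
Rounded to 4 decimal places: x = 0.4456

Answer: 0.4456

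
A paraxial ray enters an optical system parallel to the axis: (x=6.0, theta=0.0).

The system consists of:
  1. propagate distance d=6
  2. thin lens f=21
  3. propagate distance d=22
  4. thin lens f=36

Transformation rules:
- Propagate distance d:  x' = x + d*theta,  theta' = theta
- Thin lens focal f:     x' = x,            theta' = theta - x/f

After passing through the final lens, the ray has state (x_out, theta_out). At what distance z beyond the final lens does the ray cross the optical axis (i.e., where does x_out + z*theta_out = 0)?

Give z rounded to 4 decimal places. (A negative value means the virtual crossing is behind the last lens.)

Initial: x=6.0000 theta=0.0000
After 1 (propagate distance d=6): x=6.0000 theta=0.0000
After 2 (thin lens f=21): x=6.0000 theta=-2/7 (≈-0.2857)
After 3 (propagate distance d=22): x=-2/7 (≈-0.2857) theta=-2/7 (≈-0.2857)
After 4 (thin lens f=36): x=-2/7 (≈-0.2857) theta=-5/18 (≈-0.2778)
z_focus = -x_out/theta_out = -(-2/7)/(-5/18) = -36/35 ≈ -1.0286
Rounded to 4 decimal places: z = -1.0286

Answer: -1.0286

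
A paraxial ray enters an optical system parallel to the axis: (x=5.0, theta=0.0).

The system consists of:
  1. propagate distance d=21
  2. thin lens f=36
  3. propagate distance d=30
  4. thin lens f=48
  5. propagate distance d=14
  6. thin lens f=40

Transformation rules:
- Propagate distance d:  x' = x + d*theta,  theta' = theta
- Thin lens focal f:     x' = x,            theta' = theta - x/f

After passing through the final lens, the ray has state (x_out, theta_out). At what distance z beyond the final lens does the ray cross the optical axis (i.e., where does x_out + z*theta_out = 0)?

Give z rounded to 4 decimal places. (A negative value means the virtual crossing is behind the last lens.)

Initial: x=5.0000 theta=0.0000
After 1 (propagate distance d=21): x=5.0000 theta=0.0000
After 2 (thin lens f=36): x=5.0000 theta=-5/36 (≈-0.1389)
After 3 (propagate distance d=30): x=5/6 (≈0.8333) theta=-5/36 (≈-0.1389)
After 4 (thin lens f=48): x=5/6 (≈0.8333) theta=-5/32 (≈-0.1563)
After 5 (propagate distance d=14): x=-65/48 (≈-1.3542) theta=-5/32 (≈-0.1563)
After 6 (thin lens f=40): x=-65/48 (≈-1.3542) theta=-47/384 (≈-0.1224)
z_focus = -x_out/theta_out = -(-65/48)/(-47/384) = -520/47 ≈ -11.0638
Rounded to 4 decimal places: z = -11.0638

Answer: -11.0638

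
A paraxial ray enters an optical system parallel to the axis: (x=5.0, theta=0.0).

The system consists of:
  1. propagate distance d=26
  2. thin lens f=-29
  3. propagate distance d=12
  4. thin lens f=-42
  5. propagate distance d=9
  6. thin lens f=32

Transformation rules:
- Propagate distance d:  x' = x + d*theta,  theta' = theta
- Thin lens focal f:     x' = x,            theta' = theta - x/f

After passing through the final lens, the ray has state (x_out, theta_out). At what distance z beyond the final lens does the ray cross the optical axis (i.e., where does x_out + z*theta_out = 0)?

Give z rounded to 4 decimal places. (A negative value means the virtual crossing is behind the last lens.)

Initial: x=5.0000 theta=0.0000
After 1 (propagate distance d=26): x=5.0000 theta=0.0000
After 2 (thin lens f=-29): x=5.0000 theta=5/29 (≈0.1724)
After 3 (propagate distance d=12): x=205/29 (≈7.0690) theta=5/29 (≈0.1724)
After 4 (thin lens f=-42): x=205/29 (≈7.0690) theta=415/1218 (≈0.3407)
After 5 (propagate distance d=9): x=4115/406 (≈10.1355) theta=415/1218 (≈0.3407)
After 6 (thin lens f=32): x=4115/406 (≈10.1355) theta=935/38976 (≈0.0240)
z_focus = -x_out/theta_out = -(4115/406)/(935/38976) = -79008/187 ≈ -422.5027
Rounded to 4 decimal places: z = -422.5027

Answer: -422.5027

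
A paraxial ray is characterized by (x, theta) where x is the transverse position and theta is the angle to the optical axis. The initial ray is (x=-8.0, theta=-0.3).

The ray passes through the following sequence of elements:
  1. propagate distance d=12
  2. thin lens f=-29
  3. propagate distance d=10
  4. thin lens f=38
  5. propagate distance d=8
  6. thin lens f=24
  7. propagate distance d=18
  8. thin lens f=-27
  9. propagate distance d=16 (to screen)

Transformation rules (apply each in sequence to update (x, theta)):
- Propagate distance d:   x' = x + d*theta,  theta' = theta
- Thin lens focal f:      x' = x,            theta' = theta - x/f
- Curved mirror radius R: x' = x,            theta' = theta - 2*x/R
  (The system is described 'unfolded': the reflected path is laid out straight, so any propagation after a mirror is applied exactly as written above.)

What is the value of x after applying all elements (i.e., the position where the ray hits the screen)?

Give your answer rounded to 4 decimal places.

Answer: -3.9568

Derivation:
Initial: x=-8.0000 theta=-0.3000
After 1 (propagate distance d=12): x=-11.6000 theta=-0.3000
After 2 (thin lens f=-29): x=-11.6000 theta=-0.7000
After 3 (propagate distance d=10): x=-18.6000 theta=-0.7000
After 4 (thin lens f=38): x=-18.6000 theta=-4/19 (≈-0.2105)
After 5 (propagate distance d=8): x=-1927/95 (≈-20.2842) theta=-4/19 (≈-0.2105)
After 6 (thin lens f=24): x=-1927/95 (≈-20.2842) theta=1447/2280 (≈0.6346)
After 7 (propagate distance d=18): x=-3367/380 (≈-8.8605) theta=1447/2280 (≈0.6346)
After 8 (thin lens f=-27): x=-3367/380 (≈-8.8605) theta=331/1080 (≈0.3065)
After 9 (propagate distance d=16 (to screen)): x=-40597/10260 (≈-3.9568) theta=331/1080 (≈0.3065)
Rounded to 4 decimal places: x = -3.9568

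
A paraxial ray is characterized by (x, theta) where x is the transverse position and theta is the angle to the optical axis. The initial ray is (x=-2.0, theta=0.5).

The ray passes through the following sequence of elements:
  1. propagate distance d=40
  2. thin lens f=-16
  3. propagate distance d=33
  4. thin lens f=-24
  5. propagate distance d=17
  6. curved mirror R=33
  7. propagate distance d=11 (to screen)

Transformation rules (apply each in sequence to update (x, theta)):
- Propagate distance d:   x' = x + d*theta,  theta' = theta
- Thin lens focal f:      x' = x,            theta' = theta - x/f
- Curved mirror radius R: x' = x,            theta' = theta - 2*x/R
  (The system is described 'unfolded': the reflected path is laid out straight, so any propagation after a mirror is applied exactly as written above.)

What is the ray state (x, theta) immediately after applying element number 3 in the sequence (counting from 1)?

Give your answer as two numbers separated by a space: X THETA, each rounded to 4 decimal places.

Initial: x=-2.0000 theta=0.5000
After 1 (propagate distance d=40): x=18.0000 theta=0.5000
After 2 (thin lens f=-16): x=18.0000 theta=1.6250
After 3 (propagate distance d=33): x=71.6250 theta=1.6250
Rounded to 4 decimal places: x = 71.6250, theta = 1.6250

Answer: 71.6250 1.6250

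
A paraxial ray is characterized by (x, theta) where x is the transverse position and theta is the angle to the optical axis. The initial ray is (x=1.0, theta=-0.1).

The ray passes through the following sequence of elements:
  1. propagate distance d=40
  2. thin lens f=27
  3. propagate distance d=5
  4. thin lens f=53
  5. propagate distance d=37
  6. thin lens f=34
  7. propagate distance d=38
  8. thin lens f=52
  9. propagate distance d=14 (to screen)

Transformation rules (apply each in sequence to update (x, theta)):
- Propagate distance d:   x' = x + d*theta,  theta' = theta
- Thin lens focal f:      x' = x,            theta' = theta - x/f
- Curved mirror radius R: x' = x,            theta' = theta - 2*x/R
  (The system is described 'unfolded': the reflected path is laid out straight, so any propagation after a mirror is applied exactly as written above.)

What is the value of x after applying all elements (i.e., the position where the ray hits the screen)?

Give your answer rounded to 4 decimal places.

Initial: x=1.0000 theta=-0.1000
After 1 (propagate distance d=40): x=-3.0000 theta=-0.1000
After 2 (thin lens f=27): x=-3.0000 theta=1/90 (≈0.0111)
After 3 (propagate distance d=5): x=-53/18 (≈-2.9444) theta=1/90 (≈0.0111)
After 4 (thin lens f=53): x=-53/18 (≈-2.9444) theta=1/15 (≈0.0667)
After 5 (propagate distance d=37): x=-43/90 (≈-0.4778) theta=1/15 (≈0.0667)
After 6 (thin lens f=34): x=-43/90 (≈-0.4778) theta=247/3060 (≈0.0807)
After 7 (propagate distance d=38): x=1981/765 (≈2.5895) theta=247/3060 (≈0.0807)
After 8 (thin lens f=52): x=1981/765 (≈2.5895) theta=41/1326 (≈0.0309)
After 9 (propagate distance d=14 (to screen)): x=30058/9945 (≈3.0224) theta=41/1326 (≈0.0309)
Rounded to 4 decimal places: x = 3.0224

Answer: 3.0224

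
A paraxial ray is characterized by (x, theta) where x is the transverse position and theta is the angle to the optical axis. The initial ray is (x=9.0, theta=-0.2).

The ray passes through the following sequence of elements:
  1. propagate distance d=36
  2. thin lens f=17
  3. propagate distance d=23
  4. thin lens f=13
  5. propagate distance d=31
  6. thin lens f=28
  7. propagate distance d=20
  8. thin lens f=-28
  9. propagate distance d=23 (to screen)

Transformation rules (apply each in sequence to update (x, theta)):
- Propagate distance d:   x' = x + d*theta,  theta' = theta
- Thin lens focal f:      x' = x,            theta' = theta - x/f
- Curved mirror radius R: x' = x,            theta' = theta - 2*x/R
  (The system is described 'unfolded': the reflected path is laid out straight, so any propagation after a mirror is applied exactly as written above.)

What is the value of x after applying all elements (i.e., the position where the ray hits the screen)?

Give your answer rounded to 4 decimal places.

Answer: 6.4269

Derivation:
Initial: x=9.0000 theta=-0.2000
After 1 (propagate distance d=36): x=1.8000 theta=-0.2000
After 2 (thin lens f=17): x=1.8000 theta=-26/85 (≈-0.3059)
After 3 (propagate distance d=23): x=-89/17 (≈-5.2353) theta=-26/85 (≈-0.3059)
After 4 (thin lens f=13): x=-89/17 (≈-5.2353) theta=107/1105 (≈0.0968)
After 5 (propagate distance d=31): x=-2468/1105 (≈-2.2335) theta=107/1105 (≈0.0968)
After 6 (thin lens f=28): x=-2468/1105 (≈-2.2335) theta=1366/7735 (≈0.1766)
After 7 (propagate distance d=20): x=10044/7735 (≈1.2985) theta=1366/7735 (≈0.1766)
After 8 (thin lens f=-28): x=10044/7735 (≈1.2985) theta=12073/54145 (≈0.2230)
After 9 (propagate distance d=23 (to screen)): x=347987/54145 (≈6.4269) theta=12073/54145 (≈0.2230)
Rounded to 4 decimal places: x = 6.4269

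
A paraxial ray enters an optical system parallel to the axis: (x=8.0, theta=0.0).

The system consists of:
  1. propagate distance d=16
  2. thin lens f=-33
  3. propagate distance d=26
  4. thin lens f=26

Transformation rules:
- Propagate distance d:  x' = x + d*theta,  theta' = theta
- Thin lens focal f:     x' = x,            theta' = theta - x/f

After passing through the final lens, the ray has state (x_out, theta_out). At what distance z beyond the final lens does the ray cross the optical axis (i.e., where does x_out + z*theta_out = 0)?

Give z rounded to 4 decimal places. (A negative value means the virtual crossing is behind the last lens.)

Initial: x=8.0000 theta=0.0000
After 1 (propagate distance d=16): x=8.0000 theta=0.0000
After 2 (thin lens f=-33): x=8.0000 theta=8/33 (≈0.2424)
After 3 (propagate distance d=26): x=472/33 (≈14.3030) theta=8/33 (≈0.2424)
After 4 (thin lens f=26): x=472/33 (≈14.3030) theta=-4/13 (≈-0.3077)
z_focus = -x_out/theta_out = -(472/33)/(-4/13) = 1534/33 ≈ 46.4848
Rounded to 4 decimal places: z = 46.4848

Answer: 46.4848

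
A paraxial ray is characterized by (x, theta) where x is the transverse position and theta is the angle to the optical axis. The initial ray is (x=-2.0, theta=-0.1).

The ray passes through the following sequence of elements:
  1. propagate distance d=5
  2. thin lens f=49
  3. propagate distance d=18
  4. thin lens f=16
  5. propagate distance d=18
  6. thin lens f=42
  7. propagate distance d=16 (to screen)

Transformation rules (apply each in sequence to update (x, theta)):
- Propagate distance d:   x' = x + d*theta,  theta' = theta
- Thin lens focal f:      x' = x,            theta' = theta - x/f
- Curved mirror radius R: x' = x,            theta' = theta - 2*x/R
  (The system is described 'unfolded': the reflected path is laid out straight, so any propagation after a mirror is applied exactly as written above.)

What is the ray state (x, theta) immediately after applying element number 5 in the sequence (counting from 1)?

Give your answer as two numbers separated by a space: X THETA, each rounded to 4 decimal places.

Answer: -0.4589 0.1624

Derivation:
Initial: x=-2.0000 theta=-0.1000
After 1 (propagate distance d=5): x=-2.5000 theta=-0.1000
After 2 (thin lens f=49): x=-2.5000 theta=-12/245 (≈-0.0490)
After 3 (propagate distance d=18): x=-1657/490 (≈-3.3816) theta=-12/245 (≈-0.0490)
After 4 (thin lens f=16): x=-1657/490 (≈-3.3816) theta=1273/7840 (≈0.1624)
After 5 (propagate distance d=18): x=-257/560 (≈-0.4589) theta=1273/7840 (≈0.1624)
Rounded to 4 decimal places: x = -0.4589, theta = 0.1624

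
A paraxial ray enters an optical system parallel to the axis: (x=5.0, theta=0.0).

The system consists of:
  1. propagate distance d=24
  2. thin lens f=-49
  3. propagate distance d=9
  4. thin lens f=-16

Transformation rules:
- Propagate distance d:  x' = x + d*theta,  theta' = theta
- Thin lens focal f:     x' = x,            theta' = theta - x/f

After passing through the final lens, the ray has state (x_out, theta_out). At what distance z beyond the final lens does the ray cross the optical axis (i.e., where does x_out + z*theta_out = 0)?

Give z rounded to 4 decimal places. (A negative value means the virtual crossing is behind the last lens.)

Initial: x=5.0000 theta=0.0000
After 1 (propagate distance d=24): x=5.0000 theta=0.0000
After 2 (thin lens f=-49): x=5.0000 theta=5/49 (≈0.1020)
After 3 (propagate distance d=9): x=290/49 (≈5.9184) theta=5/49 (≈0.1020)
After 4 (thin lens f=-16): x=290/49 (≈5.9184) theta=185/392 (≈0.4719)
z_focus = -x_out/theta_out = -(290/49)/(185/392) = -464/37 ≈ -12.5405
Rounded to 4 decimal places: z = -12.5405

Answer: -12.5405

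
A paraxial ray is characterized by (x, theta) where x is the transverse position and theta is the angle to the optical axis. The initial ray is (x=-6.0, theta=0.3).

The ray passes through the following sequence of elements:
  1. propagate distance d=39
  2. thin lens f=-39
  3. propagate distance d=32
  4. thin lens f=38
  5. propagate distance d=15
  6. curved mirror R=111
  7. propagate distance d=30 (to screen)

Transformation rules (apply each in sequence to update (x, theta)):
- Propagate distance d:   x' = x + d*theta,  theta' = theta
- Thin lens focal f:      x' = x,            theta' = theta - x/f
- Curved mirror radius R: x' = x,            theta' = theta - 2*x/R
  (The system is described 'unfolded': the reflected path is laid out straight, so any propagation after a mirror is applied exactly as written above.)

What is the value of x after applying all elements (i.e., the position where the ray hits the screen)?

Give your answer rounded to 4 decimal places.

Initial: x=-6.0000 theta=0.3000
After 1 (propagate distance d=39): x=5.7000 theta=0.3000
After 2 (thin lens f=-39): x=5.7000 theta=29/65 (≈0.4462)
After 3 (propagate distance d=32): x=2597/130 (≈19.9769) theta=29/65 (≈0.4462)
After 4 (thin lens f=38): x=2597/130 (≈19.9769) theta=-393/4940 (≈-0.0796)
After 5 (propagate distance d=15): x=92791/4940 (≈18.7836) theta=-393/4940 (≈-0.0796)
After 6 (curved mirror R=111): x=92791/4940 (≈18.7836) theta=-45841/109668 (≈-0.4180)
After 7 (propagate distance d=30 (to screen)): x=1141217/182780 (≈6.2437) theta=-45841/109668 (≈-0.4180)
Rounded to 4 decimal places: x = 6.2437

Answer: 6.2437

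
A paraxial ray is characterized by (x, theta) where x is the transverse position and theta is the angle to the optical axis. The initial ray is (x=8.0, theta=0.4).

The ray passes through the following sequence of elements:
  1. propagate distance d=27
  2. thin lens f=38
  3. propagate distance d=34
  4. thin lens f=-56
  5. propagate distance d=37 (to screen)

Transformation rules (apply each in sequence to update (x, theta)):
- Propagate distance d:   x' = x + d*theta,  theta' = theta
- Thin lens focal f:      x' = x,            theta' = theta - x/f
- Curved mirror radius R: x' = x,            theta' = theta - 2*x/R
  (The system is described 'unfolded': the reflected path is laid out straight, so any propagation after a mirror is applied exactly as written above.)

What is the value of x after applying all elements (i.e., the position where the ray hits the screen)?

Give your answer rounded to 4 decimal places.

Initial: x=8.0000 theta=0.4000
After 1 (propagate distance d=27): x=18.8000 theta=0.4000
After 2 (thin lens f=38): x=18.8000 theta=-9/95 (≈-0.0947)
After 3 (propagate distance d=34): x=296/19 (≈15.5789) theta=-9/95 (≈-0.0947)
After 4 (thin lens f=-56): x=296/19 (≈15.5789) theta=122/665 (≈0.1835)
After 5 (propagate distance d=37 (to screen)): x=14874/665 (≈22.3669) theta=122/665 (≈0.1835)
Rounded to 4 decimal places: x = 22.3669

Answer: 22.3669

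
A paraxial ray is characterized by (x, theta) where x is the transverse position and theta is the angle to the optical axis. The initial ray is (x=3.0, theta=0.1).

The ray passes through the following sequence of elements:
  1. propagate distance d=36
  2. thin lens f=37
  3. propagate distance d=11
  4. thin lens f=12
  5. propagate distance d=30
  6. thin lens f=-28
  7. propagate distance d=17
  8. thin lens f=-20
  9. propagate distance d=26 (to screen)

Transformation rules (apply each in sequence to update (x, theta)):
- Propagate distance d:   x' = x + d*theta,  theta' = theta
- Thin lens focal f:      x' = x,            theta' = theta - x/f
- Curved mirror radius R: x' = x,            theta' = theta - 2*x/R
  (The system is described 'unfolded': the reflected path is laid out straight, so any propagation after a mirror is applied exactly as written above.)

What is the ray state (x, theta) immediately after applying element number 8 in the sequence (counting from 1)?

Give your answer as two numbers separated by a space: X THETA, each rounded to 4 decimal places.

Answer: -27.0723 -2.3015

Derivation:
Initial: x=3.0000 theta=0.1000
After 1 (propagate distance d=36): x=6.6000 theta=0.1000
After 2 (thin lens f=37): x=6.6000 theta=-29/370 (≈-0.0784)
After 3 (propagate distance d=11): x=2123/370 (≈5.7378) theta=-29/370 (≈-0.0784)
After 4 (thin lens f=12): x=2123/370 (≈5.7378) theta=-2471/4440 (≈-0.5565)
After 5 (propagate distance d=30): x=-8109/740 (≈-10.9581) theta=-2471/4440 (≈-0.5565)
After 6 (thin lens f=-28): x=-8109/740 (≈-10.9581) theta=-58921/62160 (≈-0.9479)
After 7 (propagate distance d=17): x=-1682813/62160 (≈-27.0723) theta=-58921/62160 (≈-0.9479)
After 8 (thin lens f=-20): x=-1682813/62160 (≈-27.0723) theta=-2861233/1243200 (≈-2.3015)
Rounded to 4 decimal places: x = -27.0723, theta = -2.3015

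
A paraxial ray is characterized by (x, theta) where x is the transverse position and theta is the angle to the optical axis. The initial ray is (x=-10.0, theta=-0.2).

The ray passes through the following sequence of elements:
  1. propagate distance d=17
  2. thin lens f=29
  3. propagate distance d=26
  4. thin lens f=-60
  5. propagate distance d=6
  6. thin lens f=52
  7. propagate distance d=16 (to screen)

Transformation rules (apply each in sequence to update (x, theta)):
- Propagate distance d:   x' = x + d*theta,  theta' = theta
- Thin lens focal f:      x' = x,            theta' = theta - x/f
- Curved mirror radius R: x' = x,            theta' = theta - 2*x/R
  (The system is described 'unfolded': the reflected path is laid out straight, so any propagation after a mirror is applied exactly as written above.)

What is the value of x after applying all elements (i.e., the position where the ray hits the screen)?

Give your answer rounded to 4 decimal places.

Initial: x=-10.0000 theta=-0.2000
After 1 (propagate distance d=17): x=-13.4000 theta=-0.2000
After 2 (thin lens f=29): x=-13.4000 theta=38/145 (≈0.2621)
After 3 (propagate distance d=26): x=-191/29 (≈-6.5862) theta=38/145 (≈0.2621)
After 4 (thin lens f=-60): x=-191/29 (≈-6.5862) theta=53/348 (≈0.1523)
After 5 (propagate distance d=6): x=-329/58 (≈-5.6724) theta=53/348 (≈0.1523)
After 6 (thin lens f=52): x=-329/58 (≈-5.6724) theta=2365/9048 (≈0.2614)
After 7 (propagate distance d=16 (to screen)): x=-3371/2262 (≈-1.4903) theta=2365/9048 (≈0.2614)
Rounded to 4 decimal places: x = -1.4903

Answer: -1.4903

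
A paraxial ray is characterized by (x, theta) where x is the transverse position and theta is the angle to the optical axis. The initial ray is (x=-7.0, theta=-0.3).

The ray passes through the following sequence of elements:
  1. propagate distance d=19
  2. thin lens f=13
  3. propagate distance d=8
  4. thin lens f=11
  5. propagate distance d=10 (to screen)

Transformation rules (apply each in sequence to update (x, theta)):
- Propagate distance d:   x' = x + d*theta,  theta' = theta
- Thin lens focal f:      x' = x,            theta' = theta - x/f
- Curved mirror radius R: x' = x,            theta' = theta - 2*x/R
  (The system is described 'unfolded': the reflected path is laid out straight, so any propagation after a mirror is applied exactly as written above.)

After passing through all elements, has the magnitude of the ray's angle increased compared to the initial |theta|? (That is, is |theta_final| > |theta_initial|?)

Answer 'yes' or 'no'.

Initial: x=-7.0000 theta=-0.3000
After 1 (propagate distance d=19): x=-12.7000 theta=-0.3000
After 2 (thin lens f=13): x=-12.7000 theta=44/65 (≈0.6769)
After 3 (propagate distance d=8): x=-947/130 (≈-7.2846) theta=44/65 (≈0.6769)
After 4 (thin lens f=11): x=-947/130 (≈-7.2846) theta=383/286 (≈1.3392)
After 5 (propagate distance d=10 (to screen)): x=8733/1430 (≈6.1070) theta=383/286 (≈1.3392)
|theta_initial|=0.3000 |theta_final|=383/286 (≈1.3392) -> increased

Answer: yes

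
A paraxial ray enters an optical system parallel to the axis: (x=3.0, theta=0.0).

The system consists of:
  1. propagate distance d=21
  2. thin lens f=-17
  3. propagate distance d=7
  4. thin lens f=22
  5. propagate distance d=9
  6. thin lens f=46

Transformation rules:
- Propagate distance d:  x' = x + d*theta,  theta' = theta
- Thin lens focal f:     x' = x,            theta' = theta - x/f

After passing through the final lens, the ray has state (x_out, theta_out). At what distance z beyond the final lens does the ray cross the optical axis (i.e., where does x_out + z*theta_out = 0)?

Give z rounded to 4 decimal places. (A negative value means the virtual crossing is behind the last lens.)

Initial: x=3.0000 theta=0.0000
After 1 (propagate distance d=21): x=3.0000 theta=0.0000
After 2 (thin lens f=-17): x=3.0000 theta=3/17 (≈0.1765)
After 3 (propagate distance d=7): x=72/17 (≈4.2353) theta=3/17 (≈0.1765)
After 4 (thin lens f=22): x=72/17 (≈4.2353) theta=-3/187 (≈-0.0160)
After 5 (propagate distance d=9): x=45/11 (≈4.0909) theta=-3/187 (≈-0.0160)
After 6 (thin lens f=46): x=45/11 (≈4.0909) theta=-903/8602 (≈-0.1050)
z_focus = -x_out/theta_out = -(45/11)/(-903/8602) = 11730/301 ≈ 38.9701
Rounded to 4 decimal places: z = 38.9701

Answer: 38.9701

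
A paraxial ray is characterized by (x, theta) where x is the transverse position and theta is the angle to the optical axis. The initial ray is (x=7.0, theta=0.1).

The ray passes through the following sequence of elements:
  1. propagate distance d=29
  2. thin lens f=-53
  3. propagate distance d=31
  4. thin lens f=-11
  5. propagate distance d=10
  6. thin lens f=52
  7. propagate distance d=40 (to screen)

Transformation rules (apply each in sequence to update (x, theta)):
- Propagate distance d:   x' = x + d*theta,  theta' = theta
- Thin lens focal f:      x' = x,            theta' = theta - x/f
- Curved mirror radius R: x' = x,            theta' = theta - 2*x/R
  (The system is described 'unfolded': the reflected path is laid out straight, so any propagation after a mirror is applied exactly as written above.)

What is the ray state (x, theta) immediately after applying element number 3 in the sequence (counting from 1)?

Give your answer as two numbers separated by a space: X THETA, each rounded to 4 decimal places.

Answer: 18.7906 0.2868

Derivation:
Initial: x=7.0000 theta=0.1000
After 1 (propagate distance d=29): x=9.9000 theta=0.1000
After 2 (thin lens f=-53): x=9.9000 theta=76/265 (≈0.2868)
After 3 (propagate distance d=31): x=9959/530 (≈18.7906) theta=76/265 (≈0.2868)
Rounded to 4 decimal places: x = 18.7906, theta = 0.2868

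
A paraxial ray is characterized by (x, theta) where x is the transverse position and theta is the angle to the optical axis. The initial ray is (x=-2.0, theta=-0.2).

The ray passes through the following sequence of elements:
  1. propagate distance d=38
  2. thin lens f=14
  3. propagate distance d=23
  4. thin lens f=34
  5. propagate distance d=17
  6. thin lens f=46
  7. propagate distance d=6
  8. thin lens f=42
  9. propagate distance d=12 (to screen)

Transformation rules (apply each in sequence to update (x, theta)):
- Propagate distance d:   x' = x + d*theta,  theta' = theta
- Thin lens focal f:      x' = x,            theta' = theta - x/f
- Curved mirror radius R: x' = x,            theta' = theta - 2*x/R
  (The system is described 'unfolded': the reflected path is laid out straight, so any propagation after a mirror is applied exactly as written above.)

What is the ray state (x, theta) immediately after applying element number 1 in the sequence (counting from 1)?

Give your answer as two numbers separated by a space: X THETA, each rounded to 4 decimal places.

Initial: x=-2.0000 theta=-0.2000
After 1 (propagate distance d=38): x=-9.6000 theta=-0.2000
Rounded to 4 decimal places: x = -9.6000, theta = -0.2000

Answer: -9.6000 -0.2000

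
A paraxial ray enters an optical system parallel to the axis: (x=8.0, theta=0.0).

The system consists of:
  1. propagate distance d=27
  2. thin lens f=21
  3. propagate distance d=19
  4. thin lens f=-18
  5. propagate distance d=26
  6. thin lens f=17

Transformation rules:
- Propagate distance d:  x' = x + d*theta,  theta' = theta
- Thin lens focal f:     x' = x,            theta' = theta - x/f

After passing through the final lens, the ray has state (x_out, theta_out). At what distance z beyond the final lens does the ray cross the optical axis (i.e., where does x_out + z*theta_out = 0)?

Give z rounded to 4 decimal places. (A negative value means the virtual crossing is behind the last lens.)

Answer: 59.8148

Derivation:
Initial: x=8.0000 theta=0.0000
After 1 (propagate distance d=27): x=8.0000 theta=0.0000
After 2 (thin lens f=21): x=8.0000 theta=-8/21 (≈-0.3810)
After 3 (propagate distance d=19): x=16/21 (≈0.7619) theta=-8/21 (≈-0.3810)
After 4 (thin lens f=-18): x=16/21 (≈0.7619) theta=-64/189 (≈-0.3386)
After 5 (propagate distance d=26): x=-1520/189 (≈-8.0423) theta=-64/189 (≈-0.3386)
After 6 (thin lens f=17): x=-1520/189 (≈-8.0423) theta=16/119 (≈0.1345)
z_focus = -x_out/theta_out = -(-1520/189)/(16/119) = 1615/27 ≈ 59.8148
Rounded to 4 decimal places: z = 59.8148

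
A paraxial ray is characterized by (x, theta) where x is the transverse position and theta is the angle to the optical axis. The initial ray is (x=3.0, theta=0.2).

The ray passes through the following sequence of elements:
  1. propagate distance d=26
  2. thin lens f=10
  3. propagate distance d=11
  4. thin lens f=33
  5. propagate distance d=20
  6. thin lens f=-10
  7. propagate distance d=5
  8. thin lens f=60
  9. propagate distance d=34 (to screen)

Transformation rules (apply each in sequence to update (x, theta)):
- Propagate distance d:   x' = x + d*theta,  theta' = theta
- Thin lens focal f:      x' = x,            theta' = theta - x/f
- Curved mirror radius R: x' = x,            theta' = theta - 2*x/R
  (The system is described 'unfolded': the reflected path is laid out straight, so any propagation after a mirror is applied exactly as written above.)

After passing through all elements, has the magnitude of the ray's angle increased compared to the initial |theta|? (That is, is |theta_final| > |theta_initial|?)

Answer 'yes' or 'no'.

Answer: yes

Derivation:
Initial: x=3.0000 theta=0.2000
After 1 (propagate distance d=26): x=8.2000 theta=0.2000
After 2 (thin lens f=10): x=8.2000 theta=-0.6200
After 3 (propagate distance d=11): x=1.3800 theta=-0.6200
After 4 (thin lens f=33): x=1.3800 theta=-182/275 (≈-0.6618)
After 5 (propagate distance d=20): x=-6521/550 (≈-11.8564) theta=-182/275 (≈-0.6618)
After 6 (thin lens f=-10): x=-6521/550 (≈-11.8564) theta=-10161/5500 (≈-1.8475)
After 7 (propagate distance d=5): x=-23203/1100 (≈-21.0936) theta=-10161/5500 (≈-1.8475)
After 8 (thin lens f=60): x=-23203/1100 (≈-21.0936) theta=-98729/66000 (≈-1.4959)
After 9 (propagate distance d=34 (to screen)): x=-2374483/33000 (≈-71.9540) theta=-98729/66000 (≈-1.4959)
|theta_initial|=0.2000 |theta_final|=98729/66000 (≈1.4959) -> increased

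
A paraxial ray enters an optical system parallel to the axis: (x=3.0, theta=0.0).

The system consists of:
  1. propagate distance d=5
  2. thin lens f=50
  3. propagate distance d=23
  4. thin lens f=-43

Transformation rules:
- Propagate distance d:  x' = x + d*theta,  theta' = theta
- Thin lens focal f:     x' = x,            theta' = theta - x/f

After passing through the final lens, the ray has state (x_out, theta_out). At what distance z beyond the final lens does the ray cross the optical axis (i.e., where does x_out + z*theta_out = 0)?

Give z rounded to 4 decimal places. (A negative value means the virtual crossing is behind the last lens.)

Answer: 72.5625

Derivation:
Initial: x=3.0000 theta=0.0000
After 1 (propagate distance d=5): x=3.0000 theta=0.0000
After 2 (thin lens f=50): x=3.0000 theta=-0.0600
After 3 (propagate distance d=23): x=1.6200 theta=-0.0600
After 4 (thin lens f=-43): x=1.6200 theta=-24/1075 (≈-0.0223)
z_focus = -x_out/theta_out = -(1.6200)/(-24/1075) = 72.5625
Rounded to 4 decimal places: z = 72.5625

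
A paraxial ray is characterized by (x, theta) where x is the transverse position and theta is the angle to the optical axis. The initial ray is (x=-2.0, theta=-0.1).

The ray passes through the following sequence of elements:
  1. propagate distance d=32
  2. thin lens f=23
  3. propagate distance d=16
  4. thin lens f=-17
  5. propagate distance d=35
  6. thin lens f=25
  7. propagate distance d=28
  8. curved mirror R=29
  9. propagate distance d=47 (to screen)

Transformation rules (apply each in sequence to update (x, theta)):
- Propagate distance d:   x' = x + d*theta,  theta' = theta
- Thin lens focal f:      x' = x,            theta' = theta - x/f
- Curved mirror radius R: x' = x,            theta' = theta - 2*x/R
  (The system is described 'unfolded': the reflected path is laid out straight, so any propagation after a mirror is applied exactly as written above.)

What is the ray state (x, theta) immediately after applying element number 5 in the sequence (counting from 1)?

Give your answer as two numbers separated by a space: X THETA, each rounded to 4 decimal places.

Answer: -5.3220 -0.0611

Derivation:
Initial: x=-2.0000 theta=-0.1000
After 1 (propagate distance d=32): x=-5.2000 theta=-0.1000
After 2 (thin lens f=23): x=-5.2000 theta=29/230 (≈0.1261)
After 3 (propagate distance d=16): x=-366/115 (≈-3.1826) theta=29/230 (≈0.1261)
After 4 (thin lens f=-17): x=-366/115 (≈-3.1826) theta=-239/3910 (≈-0.0611)
After 5 (propagate distance d=35): x=-20809/3910 (≈-5.3220) theta=-239/3910 (≈-0.0611)
Rounded to 4 decimal places: x = -5.3220, theta = -0.0611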